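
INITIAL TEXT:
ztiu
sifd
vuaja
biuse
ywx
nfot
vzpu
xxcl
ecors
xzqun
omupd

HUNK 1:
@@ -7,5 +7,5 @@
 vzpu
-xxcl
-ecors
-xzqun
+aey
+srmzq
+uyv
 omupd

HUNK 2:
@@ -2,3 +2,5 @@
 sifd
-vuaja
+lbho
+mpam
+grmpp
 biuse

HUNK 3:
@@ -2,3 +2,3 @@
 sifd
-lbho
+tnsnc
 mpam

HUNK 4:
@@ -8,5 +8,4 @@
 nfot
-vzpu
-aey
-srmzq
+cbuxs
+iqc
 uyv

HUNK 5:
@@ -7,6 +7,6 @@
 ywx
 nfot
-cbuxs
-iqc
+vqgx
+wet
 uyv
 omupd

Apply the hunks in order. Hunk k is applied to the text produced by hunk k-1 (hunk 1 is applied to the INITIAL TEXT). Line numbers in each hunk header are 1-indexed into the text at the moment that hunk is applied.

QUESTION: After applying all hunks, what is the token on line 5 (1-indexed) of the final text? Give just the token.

Hunk 1: at line 7 remove [xxcl,ecors,xzqun] add [aey,srmzq,uyv] -> 11 lines: ztiu sifd vuaja biuse ywx nfot vzpu aey srmzq uyv omupd
Hunk 2: at line 2 remove [vuaja] add [lbho,mpam,grmpp] -> 13 lines: ztiu sifd lbho mpam grmpp biuse ywx nfot vzpu aey srmzq uyv omupd
Hunk 3: at line 2 remove [lbho] add [tnsnc] -> 13 lines: ztiu sifd tnsnc mpam grmpp biuse ywx nfot vzpu aey srmzq uyv omupd
Hunk 4: at line 8 remove [vzpu,aey,srmzq] add [cbuxs,iqc] -> 12 lines: ztiu sifd tnsnc mpam grmpp biuse ywx nfot cbuxs iqc uyv omupd
Hunk 5: at line 7 remove [cbuxs,iqc] add [vqgx,wet] -> 12 lines: ztiu sifd tnsnc mpam grmpp biuse ywx nfot vqgx wet uyv omupd
Final line 5: grmpp

Answer: grmpp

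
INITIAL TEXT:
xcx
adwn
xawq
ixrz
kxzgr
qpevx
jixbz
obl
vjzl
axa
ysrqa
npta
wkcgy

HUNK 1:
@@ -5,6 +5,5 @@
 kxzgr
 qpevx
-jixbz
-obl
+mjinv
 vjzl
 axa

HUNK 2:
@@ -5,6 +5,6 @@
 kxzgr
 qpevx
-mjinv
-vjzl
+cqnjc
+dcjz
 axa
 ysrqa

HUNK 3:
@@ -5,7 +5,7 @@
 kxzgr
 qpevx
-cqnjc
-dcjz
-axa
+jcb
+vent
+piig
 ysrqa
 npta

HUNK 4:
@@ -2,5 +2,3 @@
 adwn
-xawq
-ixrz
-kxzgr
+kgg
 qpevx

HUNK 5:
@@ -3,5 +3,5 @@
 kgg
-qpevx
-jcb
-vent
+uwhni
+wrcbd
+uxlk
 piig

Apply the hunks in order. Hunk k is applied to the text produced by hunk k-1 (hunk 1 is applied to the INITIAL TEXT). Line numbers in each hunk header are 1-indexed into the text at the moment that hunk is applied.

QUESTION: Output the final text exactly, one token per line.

Hunk 1: at line 5 remove [jixbz,obl] add [mjinv] -> 12 lines: xcx adwn xawq ixrz kxzgr qpevx mjinv vjzl axa ysrqa npta wkcgy
Hunk 2: at line 5 remove [mjinv,vjzl] add [cqnjc,dcjz] -> 12 lines: xcx adwn xawq ixrz kxzgr qpevx cqnjc dcjz axa ysrqa npta wkcgy
Hunk 3: at line 5 remove [cqnjc,dcjz,axa] add [jcb,vent,piig] -> 12 lines: xcx adwn xawq ixrz kxzgr qpevx jcb vent piig ysrqa npta wkcgy
Hunk 4: at line 2 remove [xawq,ixrz,kxzgr] add [kgg] -> 10 lines: xcx adwn kgg qpevx jcb vent piig ysrqa npta wkcgy
Hunk 5: at line 3 remove [qpevx,jcb,vent] add [uwhni,wrcbd,uxlk] -> 10 lines: xcx adwn kgg uwhni wrcbd uxlk piig ysrqa npta wkcgy

Answer: xcx
adwn
kgg
uwhni
wrcbd
uxlk
piig
ysrqa
npta
wkcgy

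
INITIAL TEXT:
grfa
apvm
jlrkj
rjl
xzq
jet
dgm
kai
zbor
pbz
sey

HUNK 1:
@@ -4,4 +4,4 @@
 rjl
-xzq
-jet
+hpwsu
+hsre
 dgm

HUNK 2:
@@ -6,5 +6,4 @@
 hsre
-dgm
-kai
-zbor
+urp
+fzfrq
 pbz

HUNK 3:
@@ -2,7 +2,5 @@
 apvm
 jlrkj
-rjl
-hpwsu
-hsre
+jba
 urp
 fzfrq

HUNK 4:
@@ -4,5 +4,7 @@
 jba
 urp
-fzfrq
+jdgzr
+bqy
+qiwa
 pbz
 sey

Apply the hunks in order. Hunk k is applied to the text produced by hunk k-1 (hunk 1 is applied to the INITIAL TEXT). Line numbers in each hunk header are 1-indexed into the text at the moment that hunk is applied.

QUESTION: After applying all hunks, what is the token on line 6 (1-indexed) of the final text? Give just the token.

Hunk 1: at line 4 remove [xzq,jet] add [hpwsu,hsre] -> 11 lines: grfa apvm jlrkj rjl hpwsu hsre dgm kai zbor pbz sey
Hunk 2: at line 6 remove [dgm,kai,zbor] add [urp,fzfrq] -> 10 lines: grfa apvm jlrkj rjl hpwsu hsre urp fzfrq pbz sey
Hunk 3: at line 2 remove [rjl,hpwsu,hsre] add [jba] -> 8 lines: grfa apvm jlrkj jba urp fzfrq pbz sey
Hunk 4: at line 4 remove [fzfrq] add [jdgzr,bqy,qiwa] -> 10 lines: grfa apvm jlrkj jba urp jdgzr bqy qiwa pbz sey
Final line 6: jdgzr

Answer: jdgzr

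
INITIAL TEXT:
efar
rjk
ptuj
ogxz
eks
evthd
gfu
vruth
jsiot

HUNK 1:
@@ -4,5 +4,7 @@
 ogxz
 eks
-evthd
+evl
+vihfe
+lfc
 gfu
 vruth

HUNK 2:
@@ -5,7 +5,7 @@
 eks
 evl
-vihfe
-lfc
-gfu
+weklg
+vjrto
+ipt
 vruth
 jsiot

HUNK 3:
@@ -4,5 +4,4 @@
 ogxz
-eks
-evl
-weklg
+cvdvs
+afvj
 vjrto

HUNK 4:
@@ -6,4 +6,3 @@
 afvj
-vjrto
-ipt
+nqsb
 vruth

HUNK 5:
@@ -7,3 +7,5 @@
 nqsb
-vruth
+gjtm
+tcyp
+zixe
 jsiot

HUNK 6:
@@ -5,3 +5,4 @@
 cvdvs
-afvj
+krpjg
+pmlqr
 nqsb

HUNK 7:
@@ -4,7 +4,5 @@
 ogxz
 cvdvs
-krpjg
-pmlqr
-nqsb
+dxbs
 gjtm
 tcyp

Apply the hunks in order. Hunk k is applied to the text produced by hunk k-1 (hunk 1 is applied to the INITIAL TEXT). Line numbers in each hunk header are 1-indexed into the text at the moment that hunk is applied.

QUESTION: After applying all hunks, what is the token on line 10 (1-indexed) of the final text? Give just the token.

Hunk 1: at line 4 remove [evthd] add [evl,vihfe,lfc] -> 11 lines: efar rjk ptuj ogxz eks evl vihfe lfc gfu vruth jsiot
Hunk 2: at line 5 remove [vihfe,lfc,gfu] add [weklg,vjrto,ipt] -> 11 lines: efar rjk ptuj ogxz eks evl weklg vjrto ipt vruth jsiot
Hunk 3: at line 4 remove [eks,evl,weklg] add [cvdvs,afvj] -> 10 lines: efar rjk ptuj ogxz cvdvs afvj vjrto ipt vruth jsiot
Hunk 4: at line 6 remove [vjrto,ipt] add [nqsb] -> 9 lines: efar rjk ptuj ogxz cvdvs afvj nqsb vruth jsiot
Hunk 5: at line 7 remove [vruth] add [gjtm,tcyp,zixe] -> 11 lines: efar rjk ptuj ogxz cvdvs afvj nqsb gjtm tcyp zixe jsiot
Hunk 6: at line 5 remove [afvj] add [krpjg,pmlqr] -> 12 lines: efar rjk ptuj ogxz cvdvs krpjg pmlqr nqsb gjtm tcyp zixe jsiot
Hunk 7: at line 4 remove [krpjg,pmlqr,nqsb] add [dxbs] -> 10 lines: efar rjk ptuj ogxz cvdvs dxbs gjtm tcyp zixe jsiot
Final line 10: jsiot

Answer: jsiot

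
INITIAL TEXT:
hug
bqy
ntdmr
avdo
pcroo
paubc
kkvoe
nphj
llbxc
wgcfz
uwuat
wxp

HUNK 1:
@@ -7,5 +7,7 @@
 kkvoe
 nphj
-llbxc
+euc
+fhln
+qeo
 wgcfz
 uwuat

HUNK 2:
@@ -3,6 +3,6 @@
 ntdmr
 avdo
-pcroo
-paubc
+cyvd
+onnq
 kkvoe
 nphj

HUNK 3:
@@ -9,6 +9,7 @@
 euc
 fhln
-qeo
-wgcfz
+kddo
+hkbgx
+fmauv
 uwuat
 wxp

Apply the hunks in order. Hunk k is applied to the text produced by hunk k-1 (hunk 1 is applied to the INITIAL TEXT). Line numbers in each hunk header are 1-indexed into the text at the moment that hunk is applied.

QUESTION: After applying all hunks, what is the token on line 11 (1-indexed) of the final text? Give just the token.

Hunk 1: at line 7 remove [llbxc] add [euc,fhln,qeo] -> 14 lines: hug bqy ntdmr avdo pcroo paubc kkvoe nphj euc fhln qeo wgcfz uwuat wxp
Hunk 2: at line 3 remove [pcroo,paubc] add [cyvd,onnq] -> 14 lines: hug bqy ntdmr avdo cyvd onnq kkvoe nphj euc fhln qeo wgcfz uwuat wxp
Hunk 3: at line 9 remove [qeo,wgcfz] add [kddo,hkbgx,fmauv] -> 15 lines: hug bqy ntdmr avdo cyvd onnq kkvoe nphj euc fhln kddo hkbgx fmauv uwuat wxp
Final line 11: kddo

Answer: kddo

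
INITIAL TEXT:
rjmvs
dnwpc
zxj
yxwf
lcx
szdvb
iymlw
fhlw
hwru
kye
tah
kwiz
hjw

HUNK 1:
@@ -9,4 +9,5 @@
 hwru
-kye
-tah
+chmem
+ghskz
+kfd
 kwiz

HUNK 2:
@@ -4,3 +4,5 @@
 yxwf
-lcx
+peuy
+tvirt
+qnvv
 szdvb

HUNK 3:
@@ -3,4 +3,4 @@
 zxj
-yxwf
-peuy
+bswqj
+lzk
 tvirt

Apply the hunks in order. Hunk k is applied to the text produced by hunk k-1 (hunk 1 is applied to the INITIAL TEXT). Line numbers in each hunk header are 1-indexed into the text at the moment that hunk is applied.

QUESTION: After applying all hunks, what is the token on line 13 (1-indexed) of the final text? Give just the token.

Hunk 1: at line 9 remove [kye,tah] add [chmem,ghskz,kfd] -> 14 lines: rjmvs dnwpc zxj yxwf lcx szdvb iymlw fhlw hwru chmem ghskz kfd kwiz hjw
Hunk 2: at line 4 remove [lcx] add [peuy,tvirt,qnvv] -> 16 lines: rjmvs dnwpc zxj yxwf peuy tvirt qnvv szdvb iymlw fhlw hwru chmem ghskz kfd kwiz hjw
Hunk 3: at line 3 remove [yxwf,peuy] add [bswqj,lzk] -> 16 lines: rjmvs dnwpc zxj bswqj lzk tvirt qnvv szdvb iymlw fhlw hwru chmem ghskz kfd kwiz hjw
Final line 13: ghskz

Answer: ghskz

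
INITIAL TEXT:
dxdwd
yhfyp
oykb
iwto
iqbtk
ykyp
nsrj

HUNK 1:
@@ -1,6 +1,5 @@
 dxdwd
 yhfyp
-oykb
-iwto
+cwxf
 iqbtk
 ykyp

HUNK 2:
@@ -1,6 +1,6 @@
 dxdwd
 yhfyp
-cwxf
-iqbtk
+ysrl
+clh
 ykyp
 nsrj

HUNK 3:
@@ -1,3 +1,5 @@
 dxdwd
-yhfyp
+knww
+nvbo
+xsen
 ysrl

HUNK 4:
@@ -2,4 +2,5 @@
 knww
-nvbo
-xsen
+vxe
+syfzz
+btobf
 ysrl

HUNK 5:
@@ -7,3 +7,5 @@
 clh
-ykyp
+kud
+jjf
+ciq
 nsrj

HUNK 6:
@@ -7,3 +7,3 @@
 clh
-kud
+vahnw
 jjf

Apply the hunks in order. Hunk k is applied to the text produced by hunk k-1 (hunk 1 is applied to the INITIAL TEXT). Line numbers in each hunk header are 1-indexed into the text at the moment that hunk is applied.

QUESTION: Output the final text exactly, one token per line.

Answer: dxdwd
knww
vxe
syfzz
btobf
ysrl
clh
vahnw
jjf
ciq
nsrj

Derivation:
Hunk 1: at line 1 remove [oykb,iwto] add [cwxf] -> 6 lines: dxdwd yhfyp cwxf iqbtk ykyp nsrj
Hunk 2: at line 1 remove [cwxf,iqbtk] add [ysrl,clh] -> 6 lines: dxdwd yhfyp ysrl clh ykyp nsrj
Hunk 3: at line 1 remove [yhfyp] add [knww,nvbo,xsen] -> 8 lines: dxdwd knww nvbo xsen ysrl clh ykyp nsrj
Hunk 4: at line 2 remove [nvbo,xsen] add [vxe,syfzz,btobf] -> 9 lines: dxdwd knww vxe syfzz btobf ysrl clh ykyp nsrj
Hunk 5: at line 7 remove [ykyp] add [kud,jjf,ciq] -> 11 lines: dxdwd knww vxe syfzz btobf ysrl clh kud jjf ciq nsrj
Hunk 6: at line 7 remove [kud] add [vahnw] -> 11 lines: dxdwd knww vxe syfzz btobf ysrl clh vahnw jjf ciq nsrj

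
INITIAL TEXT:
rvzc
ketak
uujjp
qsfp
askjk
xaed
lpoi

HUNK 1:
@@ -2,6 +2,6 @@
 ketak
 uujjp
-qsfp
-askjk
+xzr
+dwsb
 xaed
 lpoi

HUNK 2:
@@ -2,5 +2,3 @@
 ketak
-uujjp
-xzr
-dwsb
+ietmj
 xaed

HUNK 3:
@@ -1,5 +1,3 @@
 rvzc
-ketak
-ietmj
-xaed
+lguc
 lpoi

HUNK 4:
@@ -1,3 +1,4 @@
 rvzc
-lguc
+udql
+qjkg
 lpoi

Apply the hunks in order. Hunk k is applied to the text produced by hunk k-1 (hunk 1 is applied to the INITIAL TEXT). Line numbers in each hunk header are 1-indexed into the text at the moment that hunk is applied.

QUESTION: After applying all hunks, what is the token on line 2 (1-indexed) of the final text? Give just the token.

Hunk 1: at line 2 remove [qsfp,askjk] add [xzr,dwsb] -> 7 lines: rvzc ketak uujjp xzr dwsb xaed lpoi
Hunk 2: at line 2 remove [uujjp,xzr,dwsb] add [ietmj] -> 5 lines: rvzc ketak ietmj xaed lpoi
Hunk 3: at line 1 remove [ketak,ietmj,xaed] add [lguc] -> 3 lines: rvzc lguc lpoi
Hunk 4: at line 1 remove [lguc] add [udql,qjkg] -> 4 lines: rvzc udql qjkg lpoi
Final line 2: udql

Answer: udql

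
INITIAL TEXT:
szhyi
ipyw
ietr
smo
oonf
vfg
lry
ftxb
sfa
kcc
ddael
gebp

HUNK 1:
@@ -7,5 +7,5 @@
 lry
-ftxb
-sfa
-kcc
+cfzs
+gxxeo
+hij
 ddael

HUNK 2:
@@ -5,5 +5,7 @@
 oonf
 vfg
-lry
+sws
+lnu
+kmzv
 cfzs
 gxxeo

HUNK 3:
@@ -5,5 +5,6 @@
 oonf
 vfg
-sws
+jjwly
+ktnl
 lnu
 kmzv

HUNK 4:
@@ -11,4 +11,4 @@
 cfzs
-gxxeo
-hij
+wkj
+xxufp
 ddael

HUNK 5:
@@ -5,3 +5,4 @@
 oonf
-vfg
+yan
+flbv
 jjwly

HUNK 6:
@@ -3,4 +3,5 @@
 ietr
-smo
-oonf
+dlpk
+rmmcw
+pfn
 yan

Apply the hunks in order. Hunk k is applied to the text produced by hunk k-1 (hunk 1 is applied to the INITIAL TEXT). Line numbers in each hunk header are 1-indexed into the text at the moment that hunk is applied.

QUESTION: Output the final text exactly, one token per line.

Answer: szhyi
ipyw
ietr
dlpk
rmmcw
pfn
yan
flbv
jjwly
ktnl
lnu
kmzv
cfzs
wkj
xxufp
ddael
gebp

Derivation:
Hunk 1: at line 7 remove [ftxb,sfa,kcc] add [cfzs,gxxeo,hij] -> 12 lines: szhyi ipyw ietr smo oonf vfg lry cfzs gxxeo hij ddael gebp
Hunk 2: at line 5 remove [lry] add [sws,lnu,kmzv] -> 14 lines: szhyi ipyw ietr smo oonf vfg sws lnu kmzv cfzs gxxeo hij ddael gebp
Hunk 3: at line 5 remove [sws] add [jjwly,ktnl] -> 15 lines: szhyi ipyw ietr smo oonf vfg jjwly ktnl lnu kmzv cfzs gxxeo hij ddael gebp
Hunk 4: at line 11 remove [gxxeo,hij] add [wkj,xxufp] -> 15 lines: szhyi ipyw ietr smo oonf vfg jjwly ktnl lnu kmzv cfzs wkj xxufp ddael gebp
Hunk 5: at line 5 remove [vfg] add [yan,flbv] -> 16 lines: szhyi ipyw ietr smo oonf yan flbv jjwly ktnl lnu kmzv cfzs wkj xxufp ddael gebp
Hunk 6: at line 3 remove [smo,oonf] add [dlpk,rmmcw,pfn] -> 17 lines: szhyi ipyw ietr dlpk rmmcw pfn yan flbv jjwly ktnl lnu kmzv cfzs wkj xxufp ddael gebp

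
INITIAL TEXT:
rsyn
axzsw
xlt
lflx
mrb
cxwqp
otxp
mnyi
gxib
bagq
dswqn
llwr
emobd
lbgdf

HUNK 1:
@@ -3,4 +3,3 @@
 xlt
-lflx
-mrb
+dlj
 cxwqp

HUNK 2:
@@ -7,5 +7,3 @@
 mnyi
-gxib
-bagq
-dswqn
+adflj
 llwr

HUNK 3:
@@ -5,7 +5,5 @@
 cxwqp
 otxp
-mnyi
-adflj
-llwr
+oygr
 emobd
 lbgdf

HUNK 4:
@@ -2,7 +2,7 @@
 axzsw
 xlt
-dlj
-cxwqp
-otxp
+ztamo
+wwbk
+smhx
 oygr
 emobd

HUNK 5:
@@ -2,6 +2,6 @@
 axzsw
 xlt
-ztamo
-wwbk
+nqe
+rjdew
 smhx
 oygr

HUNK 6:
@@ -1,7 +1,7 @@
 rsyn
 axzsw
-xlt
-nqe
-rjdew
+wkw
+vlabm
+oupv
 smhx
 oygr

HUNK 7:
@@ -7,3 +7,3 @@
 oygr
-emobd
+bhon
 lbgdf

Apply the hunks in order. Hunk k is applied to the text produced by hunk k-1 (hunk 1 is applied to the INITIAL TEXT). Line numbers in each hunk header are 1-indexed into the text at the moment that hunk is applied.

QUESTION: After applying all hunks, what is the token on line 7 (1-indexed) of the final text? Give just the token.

Hunk 1: at line 3 remove [lflx,mrb] add [dlj] -> 13 lines: rsyn axzsw xlt dlj cxwqp otxp mnyi gxib bagq dswqn llwr emobd lbgdf
Hunk 2: at line 7 remove [gxib,bagq,dswqn] add [adflj] -> 11 lines: rsyn axzsw xlt dlj cxwqp otxp mnyi adflj llwr emobd lbgdf
Hunk 3: at line 5 remove [mnyi,adflj,llwr] add [oygr] -> 9 lines: rsyn axzsw xlt dlj cxwqp otxp oygr emobd lbgdf
Hunk 4: at line 2 remove [dlj,cxwqp,otxp] add [ztamo,wwbk,smhx] -> 9 lines: rsyn axzsw xlt ztamo wwbk smhx oygr emobd lbgdf
Hunk 5: at line 2 remove [ztamo,wwbk] add [nqe,rjdew] -> 9 lines: rsyn axzsw xlt nqe rjdew smhx oygr emobd lbgdf
Hunk 6: at line 1 remove [xlt,nqe,rjdew] add [wkw,vlabm,oupv] -> 9 lines: rsyn axzsw wkw vlabm oupv smhx oygr emobd lbgdf
Hunk 7: at line 7 remove [emobd] add [bhon] -> 9 lines: rsyn axzsw wkw vlabm oupv smhx oygr bhon lbgdf
Final line 7: oygr

Answer: oygr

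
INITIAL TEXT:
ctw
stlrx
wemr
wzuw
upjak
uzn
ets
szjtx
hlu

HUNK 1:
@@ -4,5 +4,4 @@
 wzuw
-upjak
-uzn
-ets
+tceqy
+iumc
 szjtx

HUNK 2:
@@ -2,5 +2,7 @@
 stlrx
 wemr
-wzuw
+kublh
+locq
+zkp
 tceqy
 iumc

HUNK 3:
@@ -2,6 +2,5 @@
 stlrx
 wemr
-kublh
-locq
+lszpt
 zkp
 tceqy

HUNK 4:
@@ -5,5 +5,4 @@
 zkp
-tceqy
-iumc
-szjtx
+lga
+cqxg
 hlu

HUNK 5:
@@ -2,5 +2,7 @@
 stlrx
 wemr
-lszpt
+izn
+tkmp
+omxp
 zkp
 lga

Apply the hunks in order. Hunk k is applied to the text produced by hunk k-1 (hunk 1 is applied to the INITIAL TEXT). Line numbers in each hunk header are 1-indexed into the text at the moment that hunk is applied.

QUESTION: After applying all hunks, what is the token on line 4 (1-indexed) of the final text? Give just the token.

Answer: izn

Derivation:
Hunk 1: at line 4 remove [upjak,uzn,ets] add [tceqy,iumc] -> 8 lines: ctw stlrx wemr wzuw tceqy iumc szjtx hlu
Hunk 2: at line 2 remove [wzuw] add [kublh,locq,zkp] -> 10 lines: ctw stlrx wemr kublh locq zkp tceqy iumc szjtx hlu
Hunk 3: at line 2 remove [kublh,locq] add [lszpt] -> 9 lines: ctw stlrx wemr lszpt zkp tceqy iumc szjtx hlu
Hunk 4: at line 5 remove [tceqy,iumc,szjtx] add [lga,cqxg] -> 8 lines: ctw stlrx wemr lszpt zkp lga cqxg hlu
Hunk 5: at line 2 remove [lszpt] add [izn,tkmp,omxp] -> 10 lines: ctw stlrx wemr izn tkmp omxp zkp lga cqxg hlu
Final line 4: izn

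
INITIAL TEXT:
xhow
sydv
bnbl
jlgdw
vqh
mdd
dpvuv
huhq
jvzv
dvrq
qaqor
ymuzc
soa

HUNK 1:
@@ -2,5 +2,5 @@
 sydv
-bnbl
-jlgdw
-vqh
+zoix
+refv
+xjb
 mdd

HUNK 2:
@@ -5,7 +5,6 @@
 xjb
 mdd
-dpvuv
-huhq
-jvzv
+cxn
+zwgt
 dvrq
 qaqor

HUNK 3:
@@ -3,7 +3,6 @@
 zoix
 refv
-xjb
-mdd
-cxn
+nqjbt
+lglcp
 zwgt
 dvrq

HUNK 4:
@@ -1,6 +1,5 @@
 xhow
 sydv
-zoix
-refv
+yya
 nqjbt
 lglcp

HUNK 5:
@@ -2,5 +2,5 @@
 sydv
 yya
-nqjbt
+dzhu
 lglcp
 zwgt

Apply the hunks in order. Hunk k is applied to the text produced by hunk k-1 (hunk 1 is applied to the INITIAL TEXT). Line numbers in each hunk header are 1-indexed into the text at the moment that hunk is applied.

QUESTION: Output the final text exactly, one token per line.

Hunk 1: at line 2 remove [bnbl,jlgdw,vqh] add [zoix,refv,xjb] -> 13 lines: xhow sydv zoix refv xjb mdd dpvuv huhq jvzv dvrq qaqor ymuzc soa
Hunk 2: at line 5 remove [dpvuv,huhq,jvzv] add [cxn,zwgt] -> 12 lines: xhow sydv zoix refv xjb mdd cxn zwgt dvrq qaqor ymuzc soa
Hunk 3: at line 3 remove [xjb,mdd,cxn] add [nqjbt,lglcp] -> 11 lines: xhow sydv zoix refv nqjbt lglcp zwgt dvrq qaqor ymuzc soa
Hunk 4: at line 1 remove [zoix,refv] add [yya] -> 10 lines: xhow sydv yya nqjbt lglcp zwgt dvrq qaqor ymuzc soa
Hunk 5: at line 2 remove [nqjbt] add [dzhu] -> 10 lines: xhow sydv yya dzhu lglcp zwgt dvrq qaqor ymuzc soa

Answer: xhow
sydv
yya
dzhu
lglcp
zwgt
dvrq
qaqor
ymuzc
soa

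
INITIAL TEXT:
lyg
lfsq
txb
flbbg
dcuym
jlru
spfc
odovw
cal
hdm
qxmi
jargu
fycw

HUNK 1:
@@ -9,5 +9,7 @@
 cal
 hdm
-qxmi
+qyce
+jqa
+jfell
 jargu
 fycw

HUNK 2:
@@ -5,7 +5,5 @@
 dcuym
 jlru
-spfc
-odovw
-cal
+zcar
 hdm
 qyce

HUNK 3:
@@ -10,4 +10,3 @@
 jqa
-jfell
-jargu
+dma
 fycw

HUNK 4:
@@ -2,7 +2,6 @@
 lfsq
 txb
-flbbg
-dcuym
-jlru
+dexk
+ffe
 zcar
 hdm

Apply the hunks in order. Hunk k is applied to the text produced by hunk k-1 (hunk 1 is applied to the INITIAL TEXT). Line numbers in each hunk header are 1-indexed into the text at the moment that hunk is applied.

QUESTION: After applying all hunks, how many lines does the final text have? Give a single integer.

Answer: 11

Derivation:
Hunk 1: at line 9 remove [qxmi] add [qyce,jqa,jfell] -> 15 lines: lyg lfsq txb flbbg dcuym jlru spfc odovw cal hdm qyce jqa jfell jargu fycw
Hunk 2: at line 5 remove [spfc,odovw,cal] add [zcar] -> 13 lines: lyg lfsq txb flbbg dcuym jlru zcar hdm qyce jqa jfell jargu fycw
Hunk 3: at line 10 remove [jfell,jargu] add [dma] -> 12 lines: lyg lfsq txb flbbg dcuym jlru zcar hdm qyce jqa dma fycw
Hunk 4: at line 2 remove [flbbg,dcuym,jlru] add [dexk,ffe] -> 11 lines: lyg lfsq txb dexk ffe zcar hdm qyce jqa dma fycw
Final line count: 11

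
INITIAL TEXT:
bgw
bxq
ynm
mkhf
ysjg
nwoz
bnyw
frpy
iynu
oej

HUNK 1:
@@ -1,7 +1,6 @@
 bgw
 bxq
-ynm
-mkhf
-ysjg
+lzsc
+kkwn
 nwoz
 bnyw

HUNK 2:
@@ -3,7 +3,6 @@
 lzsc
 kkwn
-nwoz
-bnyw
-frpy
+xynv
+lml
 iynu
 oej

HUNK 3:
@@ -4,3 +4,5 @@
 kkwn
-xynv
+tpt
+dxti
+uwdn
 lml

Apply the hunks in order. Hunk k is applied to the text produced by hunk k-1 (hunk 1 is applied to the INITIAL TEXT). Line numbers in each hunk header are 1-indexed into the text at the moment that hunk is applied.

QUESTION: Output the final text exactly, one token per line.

Hunk 1: at line 1 remove [ynm,mkhf,ysjg] add [lzsc,kkwn] -> 9 lines: bgw bxq lzsc kkwn nwoz bnyw frpy iynu oej
Hunk 2: at line 3 remove [nwoz,bnyw,frpy] add [xynv,lml] -> 8 lines: bgw bxq lzsc kkwn xynv lml iynu oej
Hunk 3: at line 4 remove [xynv] add [tpt,dxti,uwdn] -> 10 lines: bgw bxq lzsc kkwn tpt dxti uwdn lml iynu oej

Answer: bgw
bxq
lzsc
kkwn
tpt
dxti
uwdn
lml
iynu
oej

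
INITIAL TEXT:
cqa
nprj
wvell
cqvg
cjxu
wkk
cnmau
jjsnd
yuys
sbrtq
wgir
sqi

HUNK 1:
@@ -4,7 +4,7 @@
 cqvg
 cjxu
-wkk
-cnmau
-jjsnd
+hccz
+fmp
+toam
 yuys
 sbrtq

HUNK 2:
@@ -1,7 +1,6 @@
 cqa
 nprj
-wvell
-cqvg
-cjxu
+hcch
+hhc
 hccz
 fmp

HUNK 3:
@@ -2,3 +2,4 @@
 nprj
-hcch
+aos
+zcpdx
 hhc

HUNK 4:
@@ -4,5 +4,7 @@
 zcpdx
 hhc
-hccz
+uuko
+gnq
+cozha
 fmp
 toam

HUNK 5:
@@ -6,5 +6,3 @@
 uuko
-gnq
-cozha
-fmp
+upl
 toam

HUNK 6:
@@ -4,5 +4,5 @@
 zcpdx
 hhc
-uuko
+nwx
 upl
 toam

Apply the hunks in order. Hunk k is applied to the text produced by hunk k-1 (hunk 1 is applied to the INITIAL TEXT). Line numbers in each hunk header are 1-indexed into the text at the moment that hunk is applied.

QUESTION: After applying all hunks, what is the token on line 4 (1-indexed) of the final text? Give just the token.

Answer: zcpdx

Derivation:
Hunk 1: at line 4 remove [wkk,cnmau,jjsnd] add [hccz,fmp,toam] -> 12 lines: cqa nprj wvell cqvg cjxu hccz fmp toam yuys sbrtq wgir sqi
Hunk 2: at line 1 remove [wvell,cqvg,cjxu] add [hcch,hhc] -> 11 lines: cqa nprj hcch hhc hccz fmp toam yuys sbrtq wgir sqi
Hunk 3: at line 2 remove [hcch] add [aos,zcpdx] -> 12 lines: cqa nprj aos zcpdx hhc hccz fmp toam yuys sbrtq wgir sqi
Hunk 4: at line 4 remove [hccz] add [uuko,gnq,cozha] -> 14 lines: cqa nprj aos zcpdx hhc uuko gnq cozha fmp toam yuys sbrtq wgir sqi
Hunk 5: at line 6 remove [gnq,cozha,fmp] add [upl] -> 12 lines: cqa nprj aos zcpdx hhc uuko upl toam yuys sbrtq wgir sqi
Hunk 6: at line 4 remove [uuko] add [nwx] -> 12 lines: cqa nprj aos zcpdx hhc nwx upl toam yuys sbrtq wgir sqi
Final line 4: zcpdx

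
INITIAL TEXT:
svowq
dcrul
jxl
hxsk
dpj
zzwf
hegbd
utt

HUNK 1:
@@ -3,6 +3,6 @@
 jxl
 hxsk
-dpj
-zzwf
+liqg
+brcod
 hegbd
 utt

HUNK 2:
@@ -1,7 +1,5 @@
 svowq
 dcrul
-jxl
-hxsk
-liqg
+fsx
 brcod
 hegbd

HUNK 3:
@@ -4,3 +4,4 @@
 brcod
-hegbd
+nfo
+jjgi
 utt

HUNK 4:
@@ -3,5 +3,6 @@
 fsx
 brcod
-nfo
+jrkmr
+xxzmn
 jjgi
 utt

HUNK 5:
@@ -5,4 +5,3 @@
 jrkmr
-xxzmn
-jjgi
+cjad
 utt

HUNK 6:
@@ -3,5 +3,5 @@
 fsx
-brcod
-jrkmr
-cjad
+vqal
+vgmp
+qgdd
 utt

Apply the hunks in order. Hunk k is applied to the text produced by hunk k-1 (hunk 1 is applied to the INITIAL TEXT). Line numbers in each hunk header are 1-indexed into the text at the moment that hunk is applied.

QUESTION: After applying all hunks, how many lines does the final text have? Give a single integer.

Hunk 1: at line 3 remove [dpj,zzwf] add [liqg,brcod] -> 8 lines: svowq dcrul jxl hxsk liqg brcod hegbd utt
Hunk 2: at line 1 remove [jxl,hxsk,liqg] add [fsx] -> 6 lines: svowq dcrul fsx brcod hegbd utt
Hunk 3: at line 4 remove [hegbd] add [nfo,jjgi] -> 7 lines: svowq dcrul fsx brcod nfo jjgi utt
Hunk 4: at line 3 remove [nfo] add [jrkmr,xxzmn] -> 8 lines: svowq dcrul fsx brcod jrkmr xxzmn jjgi utt
Hunk 5: at line 5 remove [xxzmn,jjgi] add [cjad] -> 7 lines: svowq dcrul fsx brcod jrkmr cjad utt
Hunk 6: at line 3 remove [brcod,jrkmr,cjad] add [vqal,vgmp,qgdd] -> 7 lines: svowq dcrul fsx vqal vgmp qgdd utt
Final line count: 7

Answer: 7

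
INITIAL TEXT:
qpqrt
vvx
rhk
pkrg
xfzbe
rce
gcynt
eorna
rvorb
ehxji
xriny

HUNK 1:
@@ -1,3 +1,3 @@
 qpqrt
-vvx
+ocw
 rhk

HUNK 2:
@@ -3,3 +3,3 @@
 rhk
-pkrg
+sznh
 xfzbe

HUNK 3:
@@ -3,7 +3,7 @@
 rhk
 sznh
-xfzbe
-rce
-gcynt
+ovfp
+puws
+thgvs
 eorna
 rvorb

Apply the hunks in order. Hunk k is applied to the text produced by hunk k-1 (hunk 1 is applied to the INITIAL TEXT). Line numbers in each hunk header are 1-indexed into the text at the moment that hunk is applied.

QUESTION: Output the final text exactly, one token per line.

Hunk 1: at line 1 remove [vvx] add [ocw] -> 11 lines: qpqrt ocw rhk pkrg xfzbe rce gcynt eorna rvorb ehxji xriny
Hunk 2: at line 3 remove [pkrg] add [sznh] -> 11 lines: qpqrt ocw rhk sznh xfzbe rce gcynt eorna rvorb ehxji xriny
Hunk 3: at line 3 remove [xfzbe,rce,gcynt] add [ovfp,puws,thgvs] -> 11 lines: qpqrt ocw rhk sznh ovfp puws thgvs eorna rvorb ehxji xriny

Answer: qpqrt
ocw
rhk
sznh
ovfp
puws
thgvs
eorna
rvorb
ehxji
xriny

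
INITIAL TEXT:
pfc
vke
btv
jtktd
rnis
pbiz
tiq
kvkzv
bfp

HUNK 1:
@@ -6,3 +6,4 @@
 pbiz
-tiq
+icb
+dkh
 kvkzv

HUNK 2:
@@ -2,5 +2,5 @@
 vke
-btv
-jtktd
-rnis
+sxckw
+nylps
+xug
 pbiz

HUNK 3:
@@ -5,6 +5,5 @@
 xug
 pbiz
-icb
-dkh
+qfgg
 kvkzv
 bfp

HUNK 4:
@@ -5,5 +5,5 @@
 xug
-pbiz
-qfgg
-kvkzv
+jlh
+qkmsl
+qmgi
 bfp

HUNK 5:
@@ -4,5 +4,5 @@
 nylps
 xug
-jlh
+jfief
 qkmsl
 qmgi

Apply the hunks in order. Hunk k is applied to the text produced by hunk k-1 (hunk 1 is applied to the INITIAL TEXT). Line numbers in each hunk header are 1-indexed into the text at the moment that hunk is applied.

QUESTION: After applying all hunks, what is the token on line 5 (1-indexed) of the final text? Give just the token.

Answer: xug

Derivation:
Hunk 1: at line 6 remove [tiq] add [icb,dkh] -> 10 lines: pfc vke btv jtktd rnis pbiz icb dkh kvkzv bfp
Hunk 2: at line 2 remove [btv,jtktd,rnis] add [sxckw,nylps,xug] -> 10 lines: pfc vke sxckw nylps xug pbiz icb dkh kvkzv bfp
Hunk 3: at line 5 remove [icb,dkh] add [qfgg] -> 9 lines: pfc vke sxckw nylps xug pbiz qfgg kvkzv bfp
Hunk 4: at line 5 remove [pbiz,qfgg,kvkzv] add [jlh,qkmsl,qmgi] -> 9 lines: pfc vke sxckw nylps xug jlh qkmsl qmgi bfp
Hunk 5: at line 4 remove [jlh] add [jfief] -> 9 lines: pfc vke sxckw nylps xug jfief qkmsl qmgi bfp
Final line 5: xug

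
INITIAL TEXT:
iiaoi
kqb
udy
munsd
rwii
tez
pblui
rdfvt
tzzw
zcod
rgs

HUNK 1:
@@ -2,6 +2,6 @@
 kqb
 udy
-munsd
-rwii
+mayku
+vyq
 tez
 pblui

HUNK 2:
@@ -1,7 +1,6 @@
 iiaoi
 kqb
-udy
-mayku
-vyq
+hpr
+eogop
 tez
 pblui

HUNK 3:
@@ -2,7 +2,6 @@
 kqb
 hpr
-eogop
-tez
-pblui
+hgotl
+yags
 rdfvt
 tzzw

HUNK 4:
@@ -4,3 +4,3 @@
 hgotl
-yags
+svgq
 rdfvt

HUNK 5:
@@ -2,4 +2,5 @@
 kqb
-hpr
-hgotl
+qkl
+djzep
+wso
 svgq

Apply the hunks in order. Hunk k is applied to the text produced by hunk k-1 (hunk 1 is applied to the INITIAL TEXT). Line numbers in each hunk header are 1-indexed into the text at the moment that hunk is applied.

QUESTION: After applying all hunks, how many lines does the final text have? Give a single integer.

Hunk 1: at line 2 remove [munsd,rwii] add [mayku,vyq] -> 11 lines: iiaoi kqb udy mayku vyq tez pblui rdfvt tzzw zcod rgs
Hunk 2: at line 1 remove [udy,mayku,vyq] add [hpr,eogop] -> 10 lines: iiaoi kqb hpr eogop tez pblui rdfvt tzzw zcod rgs
Hunk 3: at line 2 remove [eogop,tez,pblui] add [hgotl,yags] -> 9 lines: iiaoi kqb hpr hgotl yags rdfvt tzzw zcod rgs
Hunk 4: at line 4 remove [yags] add [svgq] -> 9 lines: iiaoi kqb hpr hgotl svgq rdfvt tzzw zcod rgs
Hunk 5: at line 2 remove [hpr,hgotl] add [qkl,djzep,wso] -> 10 lines: iiaoi kqb qkl djzep wso svgq rdfvt tzzw zcod rgs
Final line count: 10

Answer: 10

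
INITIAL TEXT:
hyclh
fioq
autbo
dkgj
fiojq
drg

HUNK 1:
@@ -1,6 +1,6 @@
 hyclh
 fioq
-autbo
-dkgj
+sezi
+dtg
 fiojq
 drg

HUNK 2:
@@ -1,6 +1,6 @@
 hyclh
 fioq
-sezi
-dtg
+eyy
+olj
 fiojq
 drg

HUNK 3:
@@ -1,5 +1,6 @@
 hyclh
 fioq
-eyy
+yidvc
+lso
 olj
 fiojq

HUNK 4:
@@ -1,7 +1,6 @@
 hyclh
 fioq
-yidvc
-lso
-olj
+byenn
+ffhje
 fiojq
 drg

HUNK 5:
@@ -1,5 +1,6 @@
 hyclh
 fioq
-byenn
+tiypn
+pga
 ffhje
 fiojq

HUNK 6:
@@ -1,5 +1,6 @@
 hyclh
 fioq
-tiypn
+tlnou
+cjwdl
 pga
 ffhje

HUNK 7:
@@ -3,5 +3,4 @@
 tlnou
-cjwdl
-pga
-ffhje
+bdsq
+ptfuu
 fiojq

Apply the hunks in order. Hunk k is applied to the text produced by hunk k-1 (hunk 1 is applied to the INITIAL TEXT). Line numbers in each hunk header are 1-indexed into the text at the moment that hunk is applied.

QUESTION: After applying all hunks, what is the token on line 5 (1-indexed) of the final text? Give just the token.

Hunk 1: at line 1 remove [autbo,dkgj] add [sezi,dtg] -> 6 lines: hyclh fioq sezi dtg fiojq drg
Hunk 2: at line 1 remove [sezi,dtg] add [eyy,olj] -> 6 lines: hyclh fioq eyy olj fiojq drg
Hunk 3: at line 1 remove [eyy] add [yidvc,lso] -> 7 lines: hyclh fioq yidvc lso olj fiojq drg
Hunk 4: at line 1 remove [yidvc,lso,olj] add [byenn,ffhje] -> 6 lines: hyclh fioq byenn ffhje fiojq drg
Hunk 5: at line 1 remove [byenn] add [tiypn,pga] -> 7 lines: hyclh fioq tiypn pga ffhje fiojq drg
Hunk 6: at line 1 remove [tiypn] add [tlnou,cjwdl] -> 8 lines: hyclh fioq tlnou cjwdl pga ffhje fiojq drg
Hunk 7: at line 3 remove [cjwdl,pga,ffhje] add [bdsq,ptfuu] -> 7 lines: hyclh fioq tlnou bdsq ptfuu fiojq drg
Final line 5: ptfuu

Answer: ptfuu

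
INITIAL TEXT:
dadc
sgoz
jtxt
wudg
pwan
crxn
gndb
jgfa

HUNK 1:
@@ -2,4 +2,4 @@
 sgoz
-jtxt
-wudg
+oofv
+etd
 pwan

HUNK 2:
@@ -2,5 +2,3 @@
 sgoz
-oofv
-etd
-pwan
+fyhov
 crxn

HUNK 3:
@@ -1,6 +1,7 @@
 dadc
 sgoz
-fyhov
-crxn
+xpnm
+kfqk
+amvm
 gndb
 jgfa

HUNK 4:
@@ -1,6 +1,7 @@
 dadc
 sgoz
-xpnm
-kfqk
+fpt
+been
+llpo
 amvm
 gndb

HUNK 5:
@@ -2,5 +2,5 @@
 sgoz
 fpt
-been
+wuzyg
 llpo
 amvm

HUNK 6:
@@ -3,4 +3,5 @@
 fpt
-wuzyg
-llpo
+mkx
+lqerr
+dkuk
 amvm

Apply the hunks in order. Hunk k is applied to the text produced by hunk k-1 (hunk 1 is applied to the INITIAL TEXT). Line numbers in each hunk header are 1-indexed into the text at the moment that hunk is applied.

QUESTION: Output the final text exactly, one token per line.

Hunk 1: at line 2 remove [jtxt,wudg] add [oofv,etd] -> 8 lines: dadc sgoz oofv etd pwan crxn gndb jgfa
Hunk 2: at line 2 remove [oofv,etd,pwan] add [fyhov] -> 6 lines: dadc sgoz fyhov crxn gndb jgfa
Hunk 3: at line 1 remove [fyhov,crxn] add [xpnm,kfqk,amvm] -> 7 lines: dadc sgoz xpnm kfqk amvm gndb jgfa
Hunk 4: at line 1 remove [xpnm,kfqk] add [fpt,been,llpo] -> 8 lines: dadc sgoz fpt been llpo amvm gndb jgfa
Hunk 5: at line 2 remove [been] add [wuzyg] -> 8 lines: dadc sgoz fpt wuzyg llpo amvm gndb jgfa
Hunk 6: at line 3 remove [wuzyg,llpo] add [mkx,lqerr,dkuk] -> 9 lines: dadc sgoz fpt mkx lqerr dkuk amvm gndb jgfa

Answer: dadc
sgoz
fpt
mkx
lqerr
dkuk
amvm
gndb
jgfa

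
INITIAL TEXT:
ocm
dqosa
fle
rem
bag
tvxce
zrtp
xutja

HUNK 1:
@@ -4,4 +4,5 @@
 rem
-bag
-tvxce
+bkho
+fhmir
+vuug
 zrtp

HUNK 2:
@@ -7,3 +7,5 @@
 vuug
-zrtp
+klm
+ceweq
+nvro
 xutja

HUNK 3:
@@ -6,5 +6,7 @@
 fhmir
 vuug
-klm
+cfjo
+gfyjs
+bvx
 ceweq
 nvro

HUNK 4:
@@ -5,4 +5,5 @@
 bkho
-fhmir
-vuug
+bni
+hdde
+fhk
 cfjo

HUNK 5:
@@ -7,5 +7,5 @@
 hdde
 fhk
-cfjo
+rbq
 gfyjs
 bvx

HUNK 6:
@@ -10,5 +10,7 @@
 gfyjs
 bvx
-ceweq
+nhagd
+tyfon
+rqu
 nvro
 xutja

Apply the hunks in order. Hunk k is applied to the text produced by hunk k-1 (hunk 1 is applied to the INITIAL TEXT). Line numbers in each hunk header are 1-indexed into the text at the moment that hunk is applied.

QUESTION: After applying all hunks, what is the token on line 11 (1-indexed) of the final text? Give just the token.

Hunk 1: at line 4 remove [bag,tvxce] add [bkho,fhmir,vuug] -> 9 lines: ocm dqosa fle rem bkho fhmir vuug zrtp xutja
Hunk 2: at line 7 remove [zrtp] add [klm,ceweq,nvro] -> 11 lines: ocm dqosa fle rem bkho fhmir vuug klm ceweq nvro xutja
Hunk 3: at line 6 remove [klm] add [cfjo,gfyjs,bvx] -> 13 lines: ocm dqosa fle rem bkho fhmir vuug cfjo gfyjs bvx ceweq nvro xutja
Hunk 4: at line 5 remove [fhmir,vuug] add [bni,hdde,fhk] -> 14 lines: ocm dqosa fle rem bkho bni hdde fhk cfjo gfyjs bvx ceweq nvro xutja
Hunk 5: at line 7 remove [cfjo] add [rbq] -> 14 lines: ocm dqosa fle rem bkho bni hdde fhk rbq gfyjs bvx ceweq nvro xutja
Hunk 6: at line 10 remove [ceweq] add [nhagd,tyfon,rqu] -> 16 lines: ocm dqosa fle rem bkho bni hdde fhk rbq gfyjs bvx nhagd tyfon rqu nvro xutja
Final line 11: bvx

Answer: bvx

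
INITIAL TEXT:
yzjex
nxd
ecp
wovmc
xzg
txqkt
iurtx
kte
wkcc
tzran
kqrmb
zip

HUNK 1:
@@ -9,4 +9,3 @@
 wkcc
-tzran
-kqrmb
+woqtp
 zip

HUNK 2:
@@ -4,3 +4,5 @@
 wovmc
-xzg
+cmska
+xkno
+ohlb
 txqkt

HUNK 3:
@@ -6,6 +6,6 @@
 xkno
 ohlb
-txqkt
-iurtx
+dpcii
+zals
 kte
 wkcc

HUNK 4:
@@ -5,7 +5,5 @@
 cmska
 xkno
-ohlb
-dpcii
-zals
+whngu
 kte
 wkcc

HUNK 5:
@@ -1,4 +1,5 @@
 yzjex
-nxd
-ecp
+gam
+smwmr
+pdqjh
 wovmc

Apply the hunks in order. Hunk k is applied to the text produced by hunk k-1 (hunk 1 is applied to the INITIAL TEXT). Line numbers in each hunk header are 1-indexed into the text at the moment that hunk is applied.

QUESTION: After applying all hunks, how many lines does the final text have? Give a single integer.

Answer: 12

Derivation:
Hunk 1: at line 9 remove [tzran,kqrmb] add [woqtp] -> 11 lines: yzjex nxd ecp wovmc xzg txqkt iurtx kte wkcc woqtp zip
Hunk 2: at line 4 remove [xzg] add [cmska,xkno,ohlb] -> 13 lines: yzjex nxd ecp wovmc cmska xkno ohlb txqkt iurtx kte wkcc woqtp zip
Hunk 3: at line 6 remove [txqkt,iurtx] add [dpcii,zals] -> 13 lines: yzjex nxd ecp wovmc cmska xkno ohlb dpcii zals kte wkcc woqtp zip
Hunk 4: at line 5 remove [ohlb,dpcii,zals] add [whngu] -> 11 lines: yzjex nxd ecp wovmc cmska xkno whngu kte wkcc woqtp zip
Hunk 5: at line 1 remove [nxd,ecp] add [gam,smwmr,pdqjh] -> 12 lines: yzjex gam smwmr pdqjh wovmc cmska xkno whngu kte wkcc woqtp zip
Final line count: 12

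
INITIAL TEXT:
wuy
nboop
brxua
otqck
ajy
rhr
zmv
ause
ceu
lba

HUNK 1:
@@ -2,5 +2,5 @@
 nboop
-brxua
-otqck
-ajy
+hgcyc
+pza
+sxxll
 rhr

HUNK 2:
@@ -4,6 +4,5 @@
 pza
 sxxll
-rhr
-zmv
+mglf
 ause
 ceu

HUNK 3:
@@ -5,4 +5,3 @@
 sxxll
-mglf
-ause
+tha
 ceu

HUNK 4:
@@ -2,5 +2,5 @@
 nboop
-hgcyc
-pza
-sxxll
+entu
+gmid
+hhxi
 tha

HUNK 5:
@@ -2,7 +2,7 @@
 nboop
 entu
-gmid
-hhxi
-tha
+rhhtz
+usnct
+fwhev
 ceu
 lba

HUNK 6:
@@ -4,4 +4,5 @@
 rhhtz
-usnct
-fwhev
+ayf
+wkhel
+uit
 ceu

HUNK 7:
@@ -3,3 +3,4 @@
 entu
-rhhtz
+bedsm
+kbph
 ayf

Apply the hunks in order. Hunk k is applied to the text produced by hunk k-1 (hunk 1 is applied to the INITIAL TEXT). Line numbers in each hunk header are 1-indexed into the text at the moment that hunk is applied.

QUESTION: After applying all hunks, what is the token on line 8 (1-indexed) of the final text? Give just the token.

Hunk 1: at line 2 remove [brxua,otqck,ajy] add [hgcyc,pza,sxxll] -> 10 lines: wuy nboop hgcyc pza sxxll rhr zmv ause ceu lba
Hunk 2: at line 4 remove [rhr,zmv] add [mglf] -> 9 lines: wuy nboop hgcyc pza sxxll mglf ause ceu lba
Hunk 3: at line 5 remove [mglf,ause] add [tha] -> 8 lines: wuy nboop hgcyc pza sxxll tha ceu lba
Hunk 4: at line 2 remove [hgcyc,pza,sxxll] add [entu,gmid,hhxi] -> 8 lines: wuy nboop entu gmid hhxi tha ceu lba
Hunk 5: at line 2 remove [gmid,hhxi,tha] add [rhhtz,usnct,fwhev] -> 8 lines: wuy nboop entu rhhtz usnct fwhev ceu lba
Hunk 6: at line 4 remove [usnct,fwhev] add [ayf,wkhel,uit] -> 9 lines: wuy nboop entu rhhtz ayf wkhel uit ceu lba
Hunk 7: at line 3 remove [rhhtz] add [bedsm,kbph] -> 10 lines: wuy nboop entu bedsm kbph ayf wkhel uit ceu lba
Final line 8: uit

Answer: uit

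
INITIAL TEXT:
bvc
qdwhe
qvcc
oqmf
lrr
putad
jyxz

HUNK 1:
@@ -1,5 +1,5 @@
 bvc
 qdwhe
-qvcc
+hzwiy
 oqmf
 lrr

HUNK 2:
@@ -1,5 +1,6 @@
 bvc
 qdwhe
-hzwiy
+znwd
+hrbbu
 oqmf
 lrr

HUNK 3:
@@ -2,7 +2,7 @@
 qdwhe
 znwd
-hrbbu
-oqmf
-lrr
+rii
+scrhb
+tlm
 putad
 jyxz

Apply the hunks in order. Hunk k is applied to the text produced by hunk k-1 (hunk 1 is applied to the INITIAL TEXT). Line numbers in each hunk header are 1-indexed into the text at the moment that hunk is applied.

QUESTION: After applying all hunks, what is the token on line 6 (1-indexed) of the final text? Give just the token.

Answer: tlm

Derivation:
Hunk 1: at line 1 remove [qvcc] add [hzwiy] -> 7 lines: bvc qdwhe hzwiy oqmf lrr putad jyxz
Hunk 2: at line 1 remove [hzwiy] add [znwd,hrbbu] -> 8 lines: bvc qdwhe znwd hrbbu oqmf lrr putad jyxz
Hunk 3: at line 2 remove [hrbbu,oqmf,lrr] add [rii,scrhb,tlm] -> 8 lines: bvc qdwhe znwd rii scrhb tlm putad jyxz
Final line 6: tlm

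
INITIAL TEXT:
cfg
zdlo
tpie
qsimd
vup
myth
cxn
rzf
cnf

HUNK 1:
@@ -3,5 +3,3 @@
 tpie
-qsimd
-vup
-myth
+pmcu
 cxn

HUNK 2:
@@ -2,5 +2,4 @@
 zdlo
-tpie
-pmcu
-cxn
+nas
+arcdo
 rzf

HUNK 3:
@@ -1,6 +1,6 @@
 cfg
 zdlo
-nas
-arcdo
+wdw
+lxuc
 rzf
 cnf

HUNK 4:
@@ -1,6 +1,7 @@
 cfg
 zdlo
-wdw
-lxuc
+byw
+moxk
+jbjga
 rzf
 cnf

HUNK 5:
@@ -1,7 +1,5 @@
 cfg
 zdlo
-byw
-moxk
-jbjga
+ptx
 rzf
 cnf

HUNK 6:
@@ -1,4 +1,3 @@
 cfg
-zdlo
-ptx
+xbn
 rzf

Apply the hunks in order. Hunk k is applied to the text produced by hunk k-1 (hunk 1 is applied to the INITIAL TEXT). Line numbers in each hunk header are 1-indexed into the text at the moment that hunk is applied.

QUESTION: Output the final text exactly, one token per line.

Hunk 1: at line 3 remove [qsimd,vup,myth] add [pmcu] -> 7 lines: cfg zdlo tpie pmcu cxn rzf cnf
Hunk 2: at line 2 remove [tpie,pmcu,cxn] add [nas,arcdo] -> 6 lines: cfg zdlo nas arcdo rzf cnf
Hunk 3: at line 1 remove [nas,arcdo] add [wdw,lxuc] -> 6 lines: cfg zdlo wdw lxuc rzf cnf
Hunk 4: at line 1 remove [wdw,lxuc] add [byw,moxk,jbjga] -> 7 lines: cfg zdlo byw moxk jbjga rzf cnf
Hunk 5: at line 1 remove [byw,moxk,jbjga] add [ptx] -> 5 lines: cfg zdlo ptx rzf cnf
Hunk 6: at line 1 remove [zdlo,ptx] add [xbn] -> 4 lines: cfg xbn rzf cnf

Answer: cfg
xbn
rzf
cnf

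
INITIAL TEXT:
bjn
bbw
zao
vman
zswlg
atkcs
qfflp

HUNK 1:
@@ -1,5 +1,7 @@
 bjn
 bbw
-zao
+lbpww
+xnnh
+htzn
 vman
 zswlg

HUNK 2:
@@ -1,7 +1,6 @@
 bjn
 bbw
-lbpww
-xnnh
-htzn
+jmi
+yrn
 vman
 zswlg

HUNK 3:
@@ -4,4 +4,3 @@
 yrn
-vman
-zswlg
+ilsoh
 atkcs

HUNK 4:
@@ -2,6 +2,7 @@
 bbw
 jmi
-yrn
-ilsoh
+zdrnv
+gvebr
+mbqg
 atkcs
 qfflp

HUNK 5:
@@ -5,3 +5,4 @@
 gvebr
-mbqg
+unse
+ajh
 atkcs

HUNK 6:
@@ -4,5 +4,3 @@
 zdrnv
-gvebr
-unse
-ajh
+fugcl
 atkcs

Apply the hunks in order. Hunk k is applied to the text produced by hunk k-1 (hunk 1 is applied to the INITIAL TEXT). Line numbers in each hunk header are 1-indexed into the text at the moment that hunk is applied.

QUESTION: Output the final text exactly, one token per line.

Hunk 1: at line 1 remove [zao] add [lbpww,xnnh,htzn] -> 9 lines: bjn bbw lbpww xnnh htzn vman zswlg atkcs qfflp
Hunk 2: at line 1 remove [lbpww,xnnh,htzn] add [jmi,yrn] -> 8 lines: bjn bbw jmi yrn vman zswlg atkcs qfflp
Hunk 3: at line 4 remove [vman,zswlg] add [ilsoh] -> 7 lines: bjn bbw jmi yrn ilsoh atkcs qfflp
Hunk 4: at line 2 remove [yrn,ilsoh] add [zdrnv,gvebr,mbqg] -> 8 lines: bjn bbw jmi zdrnv gvebr mbqg atkcs qfflp
Hunk 5: at line 5 remove [mbqg] add [unse,ajh] -> 9 lines: bjn bbw jmi zdrnv gvebr unse ajh atkcs qfflp
Hunk 6: at line 4 remove [gvebr,unse,ajh] add [fugcl] -> 7 lines: bjn bbw jmi zdrnv fugcl atkcs qfflp

Answer: bjn
bbw
jmi
zdrnv
fugcl
atkcs
qfflp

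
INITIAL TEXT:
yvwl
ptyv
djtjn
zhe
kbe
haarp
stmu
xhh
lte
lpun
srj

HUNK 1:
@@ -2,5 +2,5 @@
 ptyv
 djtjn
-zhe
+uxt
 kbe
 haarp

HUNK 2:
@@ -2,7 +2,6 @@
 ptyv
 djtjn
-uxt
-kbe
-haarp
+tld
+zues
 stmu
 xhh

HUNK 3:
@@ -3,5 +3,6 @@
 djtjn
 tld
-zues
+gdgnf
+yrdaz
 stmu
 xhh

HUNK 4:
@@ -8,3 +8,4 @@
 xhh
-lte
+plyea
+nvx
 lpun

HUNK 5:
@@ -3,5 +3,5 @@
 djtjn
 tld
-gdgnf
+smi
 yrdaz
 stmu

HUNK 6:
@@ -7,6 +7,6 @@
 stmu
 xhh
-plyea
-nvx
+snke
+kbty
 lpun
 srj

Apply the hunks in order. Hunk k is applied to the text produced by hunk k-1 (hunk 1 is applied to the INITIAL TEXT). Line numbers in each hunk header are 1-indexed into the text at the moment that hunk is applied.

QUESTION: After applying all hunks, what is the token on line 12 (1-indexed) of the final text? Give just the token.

Hunk 1: at line 2 remove [zhe] add [uxt] -> 11 lines: yvwl ptyv djtjn uxt kbe haarp stmu xhh lte lpun srj
Hunk 2: at line 2 remove [uxt,kbe,haarp] add [tld,zues] -> 10 lines: yvwl ptyv djtjn tld zues stmu xhh lte lpun srj
Hunk 3: at line 3 remove [zues] add [gdgnf,yrdaz] -> 11 lines: yvwl ptyv djtjn tld gdgnf yrdaz stmu xhh lte lpun srj
Hunk 4: at line 8 remove [lte] add [plyea,nvx] -> 12 lines: yvwl ptyv djtjn tld gdgnf yrdaz stmu xhh plyea nvx lpun srj
Hunk 5: at line 3 remove [gdgnf] add [smi] -> 12 lines: yvwl ptyv djtjn tld smi yrdaz stmu xhh plyea nvx lpun srj
Hunk 6: at line 7 remove [plyea,nvx] add [snke,kbty] -> 12 lines: yvwl ptyv djtjn tld smi yrdaz stmu xhh snke kbty lpun srj
Final line 12: srj

Answer: srj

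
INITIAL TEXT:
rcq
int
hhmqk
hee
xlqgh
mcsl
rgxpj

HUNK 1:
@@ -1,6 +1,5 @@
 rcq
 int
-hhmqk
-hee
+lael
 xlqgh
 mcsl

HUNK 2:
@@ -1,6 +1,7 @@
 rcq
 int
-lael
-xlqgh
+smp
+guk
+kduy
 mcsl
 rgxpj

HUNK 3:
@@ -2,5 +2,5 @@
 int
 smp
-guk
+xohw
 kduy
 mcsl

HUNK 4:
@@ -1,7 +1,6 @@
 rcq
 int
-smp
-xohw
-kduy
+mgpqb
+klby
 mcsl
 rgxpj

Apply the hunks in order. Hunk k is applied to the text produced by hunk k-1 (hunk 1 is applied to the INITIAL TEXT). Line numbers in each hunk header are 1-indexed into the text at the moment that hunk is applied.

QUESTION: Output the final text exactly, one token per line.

Hunk 1: at line 1 remove [hhmqk,hee] add [lael] -> 6 lines: rcq int lael xlqgh mcsl rgxpj
Hunk 2: at line 1 remove [lael,xlqgh] add [smp,guk,kduy] -> 7 lines: rcq int smp guk kduy mcsl rgxpj
Hunk 3: at line 2 remove [guk] add [xohw] -> 7 lines: rcq int smp xohw kduy mcsl rgxpj
Hunk 4: at line 1 remove [smp,xohw,kduy] add [mgpqb,klby] -> 6 lines: rcq int mgpqb klby mcsl rgxpj

Answer: rcq
int
mgpqb
klby
mcsl
rgxpj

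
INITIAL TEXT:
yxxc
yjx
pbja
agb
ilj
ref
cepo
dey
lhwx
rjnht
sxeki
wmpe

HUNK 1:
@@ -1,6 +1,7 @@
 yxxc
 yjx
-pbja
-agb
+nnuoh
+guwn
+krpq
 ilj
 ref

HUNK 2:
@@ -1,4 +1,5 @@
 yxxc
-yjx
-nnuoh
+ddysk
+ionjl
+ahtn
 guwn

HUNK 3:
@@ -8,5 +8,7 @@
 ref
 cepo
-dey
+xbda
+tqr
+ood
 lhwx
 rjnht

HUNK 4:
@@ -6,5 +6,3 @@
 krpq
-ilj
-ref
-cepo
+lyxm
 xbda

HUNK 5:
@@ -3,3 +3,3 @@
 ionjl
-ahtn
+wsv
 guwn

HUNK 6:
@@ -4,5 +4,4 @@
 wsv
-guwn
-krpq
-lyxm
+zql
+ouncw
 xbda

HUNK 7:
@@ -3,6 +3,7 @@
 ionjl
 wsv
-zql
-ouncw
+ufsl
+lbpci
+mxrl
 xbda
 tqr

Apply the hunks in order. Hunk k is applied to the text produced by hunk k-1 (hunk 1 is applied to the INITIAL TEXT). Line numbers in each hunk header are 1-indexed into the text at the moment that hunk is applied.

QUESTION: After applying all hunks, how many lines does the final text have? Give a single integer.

Answer: 14

Derivation:
Hunk 1: at line 1 remove [pbja,agb] add [nnuoh,guwn,krpq] -> 13 lines: yxxc yjx nnuoh guwn krpq ilj ref cepo dey lhwx rjnht sxeki wmpe
Hunk 2: at line 1 remove [yjx,nnuoh] add [ddysk,ionjl,ahtn] -> 14 lines: yxxc ddysk ionjl ahtn guwn krpq ilj ref cepo dey lhwx rjnht sxeki wmpe
Hunk 3: at line 8 remove [dey] add [xbda,tqr,ood] -> 16 lines: yxxc ddysk ionjl ahtn guwn krpq ilj ref cepo xbda tqr ood lhwx rjnht sxeki wmpe
Hunk 4: at line 6 remove [ilj,ref,cepo] add [lyxm] -> 14 lines: yxxc ddysk ionjl ahtn guwn krpq lyxm xbda tqr ood lhwx rjnht sxeki wmpe
Hunk 5: at line 3 remove [ahtn] add [wsv] -> 14 lines: yxxc ddysk ionjl wsv guwn krpq lyxm xbda tqr ood lhwx rjnht sxeki wmpe
Hunk 6: at line 4 remove [guwn,krpq,lyxm] add [zql,ouncw] -> 13 lines: yxxc ddysk ionjl wsv zql ouncw xbda tqr ood lhwx rjnht sxeki wmpe
Hunk 7: at line 3 remove [zql,ouncw] add [ufsl,lbpci,mxrl] -> 14 lines: yxxc ddysk ionjl wsv ufsl lbpci mxrl xbda tqr ood lhwx rjnht sxeki wmpe
Final line count: 14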